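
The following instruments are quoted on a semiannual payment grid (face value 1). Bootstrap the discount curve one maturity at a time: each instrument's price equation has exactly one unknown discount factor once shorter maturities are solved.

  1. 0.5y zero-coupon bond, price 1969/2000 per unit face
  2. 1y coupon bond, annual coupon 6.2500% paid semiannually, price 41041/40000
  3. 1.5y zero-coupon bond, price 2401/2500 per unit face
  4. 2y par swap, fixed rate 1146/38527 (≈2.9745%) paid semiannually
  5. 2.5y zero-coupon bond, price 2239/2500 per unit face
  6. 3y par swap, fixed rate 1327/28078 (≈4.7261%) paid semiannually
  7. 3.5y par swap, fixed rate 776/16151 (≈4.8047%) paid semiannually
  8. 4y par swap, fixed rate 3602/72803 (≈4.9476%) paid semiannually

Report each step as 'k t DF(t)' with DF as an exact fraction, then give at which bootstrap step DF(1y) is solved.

step 1 [0.5y] zero: DF = P = 1969/2000 ≈ 0.984500
step 2 [1y] bond c/2=1/32: DF=(41041/40000 − 1/32·(0.984500))/(1+1/32) = 9651/10000 ≈ 0.965100
step 3 [1.5y] zero: DF = P = 2401/2500 ≈ 0.960400
step 4 [2y] swap r/2=573/38527: DF=(1 − 573/38527·(0.984500+0.965100+0.960400))/(1+573/38527) = 9427/10000 ≈ 0.942700
step 5 [2.5y] zero: DF = P = 2239/2500 ≈ 0.895600
step 6 [3y] swap r/2=1327/56156: DF=(1 − 1327/56156·(0.984500+0.965100+0.960400+0.942700+0.895600))/(1+1327/56156) = 8673/10000 ≈ 0.867300
step 7 [3.5y] swap r/2=388/16151: DF=(1 − 388/16151·(0.984500+0.965100+0.960400+0.942700+0.895600+0.867300))/(1+388/16151) = 528/625 ≈ 0.844800
step 8 [4y] swap r/2=1801/72803: DF=(1 − 1801/72803·(0.984500+0.965100+0.960400+0.942700+0.895600+0.867300+0.844800))/(1+1801/72803) = 8199/10000 ≈ 0.819900

1 1/2 1969/2000
2 1 9651/10000
3 3/2 2401/2500
4 2 9427/10000
5 5/2 2239/2500
6 3 8673/10000
7 7/2 528/625
8 4 8199/10000
DF(1y) is solved at step 2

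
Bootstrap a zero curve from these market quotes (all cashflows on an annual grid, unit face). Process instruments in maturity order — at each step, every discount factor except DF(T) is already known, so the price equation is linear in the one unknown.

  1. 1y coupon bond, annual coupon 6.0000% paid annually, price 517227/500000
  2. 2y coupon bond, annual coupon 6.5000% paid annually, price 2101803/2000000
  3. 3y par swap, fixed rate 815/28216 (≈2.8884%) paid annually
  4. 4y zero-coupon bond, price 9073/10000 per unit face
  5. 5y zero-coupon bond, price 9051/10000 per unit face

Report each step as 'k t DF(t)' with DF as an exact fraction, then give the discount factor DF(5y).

1 1 9759/10000
2 2 1159/1250
3 3 1837/2000
4 4 9073/10000
5 5 9051/10000
DF(5y) = 9051/10000 ≈ 0.905100

step 1 [1y] bond c/1=3/50: DF=(517227/500000 − 3/50·(0))/(1+3/50) = 9759/10000 ≈ 0.975900
step 2 [2y] bond c/1=13/200: DF=(2101803/2000000 − 13/200·(0.975900))/(1+13/200) = 1159/1250 ≈ 0.927200
step 3 [3y] swap r/1=815/28216: DF=(1 − 815/28216·(0.975900+0.927200))/(1+815/28216) = 1837/2000 ≈ 0.918500
step 4 [4y] zero: DF = P = 9073/10000 ≈ 0.907300
step 5 [5y] zero: DF = P = 9051/10000 ≈ 0.905100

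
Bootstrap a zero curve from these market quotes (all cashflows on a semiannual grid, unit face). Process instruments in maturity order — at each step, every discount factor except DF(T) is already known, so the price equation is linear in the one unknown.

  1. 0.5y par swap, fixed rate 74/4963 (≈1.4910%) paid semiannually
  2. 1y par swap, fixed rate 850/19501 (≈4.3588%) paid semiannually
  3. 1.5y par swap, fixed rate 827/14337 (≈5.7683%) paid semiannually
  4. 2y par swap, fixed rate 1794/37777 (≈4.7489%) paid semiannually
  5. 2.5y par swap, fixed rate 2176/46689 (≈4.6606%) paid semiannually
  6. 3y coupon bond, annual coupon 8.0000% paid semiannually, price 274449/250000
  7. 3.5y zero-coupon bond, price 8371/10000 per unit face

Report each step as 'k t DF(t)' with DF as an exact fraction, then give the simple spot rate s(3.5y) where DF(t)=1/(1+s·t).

step 1 [0.5y] swap r/2=37/4963: DF=(1 − 37/4963·(0))/(1+37/4963) = 4963/5000 ≈ 0.992600
step 2 [1y] swap r/2=425/19501: DF=(1 − 425/19501·(0.992600))/(1+425/19501) = 383/400 ≈ 0.957500
step 3 [1.5y] swap r/2=827/28674: DF=(1 − 827/28674·(0.992600+0.957500))/(1+827/28674) = 9173/10000 ≈ 0.917300
step 4 [2y] swap r/2=897/37777: DF=(1 − 897/37777·(0.992600+0.957500+0.917300))/(1+897/37777) = 9103/10000 ≈ 0.910300
step 5 [2.5y] swap r/2=1088/46689: DF=(1 − 1088/46689·(0.992600+0.957500+0.917300+0.910300))/(1+1088/46689) = 557/625 ≈ 0.891200
step 6 [3y] bond c/2=1/25: DF=(274449/250000 − 1/25·(0.992600+0.957500+0.917300+0.910300+0.891200))/(1+1/25) = 219/250 ≈ 0.876000
step 7 [3.5y] zero: DF = P = 8371/10000 ≈ 0.837100

1 1/2 4963/5000
2 1 383/400
3 3/2 9173/10000
4 2 9103/10000
5 5/2 557/625
6 3 219/250
7 7/2 8371/10000
s(3.5y) = (1/(8371/10000) − 1)/(7/2) = 3258/58597 ≈ 5.5600%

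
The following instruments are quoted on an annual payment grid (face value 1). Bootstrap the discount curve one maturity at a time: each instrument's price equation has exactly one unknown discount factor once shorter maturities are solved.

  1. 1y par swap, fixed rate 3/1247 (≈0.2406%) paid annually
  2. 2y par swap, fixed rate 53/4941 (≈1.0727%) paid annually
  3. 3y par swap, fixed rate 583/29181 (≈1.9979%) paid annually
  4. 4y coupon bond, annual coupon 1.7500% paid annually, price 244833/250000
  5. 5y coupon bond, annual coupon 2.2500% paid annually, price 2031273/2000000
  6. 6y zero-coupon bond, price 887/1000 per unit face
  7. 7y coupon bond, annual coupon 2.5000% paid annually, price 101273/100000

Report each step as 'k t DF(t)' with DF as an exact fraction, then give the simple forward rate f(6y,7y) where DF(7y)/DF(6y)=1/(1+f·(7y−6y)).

step 1 [1y] swap r/1=3/1247: DF=(1 − 3/1247·(0))/(1+3/1247) = 1247/1250 ≈ 0.997600
step 2 [2y] swap r/1=53/4941: DF=(1 − 53/4941·(0.997600))/(1+53/4941) = 2447/2500 ≈ 0.978800
step 3 [3y] swap r/1=583/29181: DF=(1 − 583/29181·(0.997600+0.978800))/(1+583/29181) = 9417/10000 ≈ 0.941700
step 4 [4y] bond c/1=7/400: DF=(244833/250000 − 7/400·(0.997600+0.978800+0.941700))/(1+7/400) = 9123/10000 ≈ 0.912300
step 5 [5y] bond c/1=9/400: DF=(2031273/2000000 − 9/400·(0.997600+0.978800+0.941700+0.912300))/(1+9/400) = 909/1000 ≈ 0.909000
step 6 [6y] zero: DF = P = 887/1000 ≈ 0.887000
step 7 [7y] bond c/1=1/40: DF=(101273/100000 − 1/40·(0.997600+0.978800+0.941700+0.912300+0.909000+0.887000))/(1+1/40) = 2127/2500 ≈ 0.850800

1 1 1247/1250
2 2 2447/2500
3 3 9417/10000
4 4 9123/10000
5 5 909/1000
6 6 887/1000
7 7 2127/2500
f(6y,7y) = ((887/1000)/(2127/2500) − 1)/(1) = 181/4254 ≈ 4.2548%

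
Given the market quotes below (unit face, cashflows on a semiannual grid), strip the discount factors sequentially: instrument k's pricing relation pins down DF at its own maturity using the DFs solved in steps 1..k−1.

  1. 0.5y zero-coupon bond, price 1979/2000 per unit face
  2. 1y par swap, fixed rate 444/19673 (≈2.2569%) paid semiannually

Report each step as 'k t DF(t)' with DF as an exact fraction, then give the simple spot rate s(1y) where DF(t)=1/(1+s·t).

step 1 [0.5y] zero: DF = P = 1979/2000 ≈ 0.989500
step 2 [1y] swap r/2=222/19673: DF=(1 − 222/19673·(0.989500))/(1+222/19673) = 4889/5000 ≈ 0.977800

1 1/2 1979/2000
2 1 4889/5000
s(1y) = (1/(4889/5000) − 1)/(1) = 111/4889 ≈ 2.2704%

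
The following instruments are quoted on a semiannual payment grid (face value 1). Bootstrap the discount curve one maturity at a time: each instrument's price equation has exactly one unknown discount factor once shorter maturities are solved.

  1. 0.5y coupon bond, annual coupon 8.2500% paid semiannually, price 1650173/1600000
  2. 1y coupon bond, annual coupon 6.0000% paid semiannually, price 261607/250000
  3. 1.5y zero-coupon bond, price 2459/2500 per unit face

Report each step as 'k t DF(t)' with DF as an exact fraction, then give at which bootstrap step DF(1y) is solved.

step 1 [0.5y] bond c/2=33/800: DF=(1650173/1600000 − 33/800·(0))/(1+33/800) = 1981/2000 ≈ 0.990500
step 2 [1y] bond c/2=3/100: DF=(261607/250000 − 3/100·(0.990500))/(1+3/100) = 9871/10000 ≈ 0.987100
step 3 [1.5y] zero: DF = P = 2459/2500 ≈ 0.983600

1 1/2 1981/2000
2 1 9871/10000
3 3/2 2459/2500
DF(1y) is solved at step 2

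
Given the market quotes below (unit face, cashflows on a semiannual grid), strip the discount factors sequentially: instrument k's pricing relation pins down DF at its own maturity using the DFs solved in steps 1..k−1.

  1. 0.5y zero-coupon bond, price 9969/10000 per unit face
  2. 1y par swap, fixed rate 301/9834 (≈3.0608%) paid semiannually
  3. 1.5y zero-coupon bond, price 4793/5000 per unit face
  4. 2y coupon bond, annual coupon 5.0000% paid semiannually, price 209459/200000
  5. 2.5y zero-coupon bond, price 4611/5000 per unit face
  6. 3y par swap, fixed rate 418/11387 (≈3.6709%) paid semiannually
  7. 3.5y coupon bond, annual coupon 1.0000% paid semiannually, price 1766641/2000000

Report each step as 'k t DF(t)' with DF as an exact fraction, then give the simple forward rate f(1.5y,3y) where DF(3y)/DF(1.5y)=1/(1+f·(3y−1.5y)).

step 1 [0.5y] zero: DF = P = 9969/10000 ≈ 0.996900
step 2 [1y] swap r/2=301/19668: DF=(1 − 301/19668·(0.996900))/(1+301/19668) = 9699/10000 ≈ 0.969900
step 3 [1.5y] zero: DF = P = 4793/5000 ≈ 0.958600
step 4 [2y] bond c/2=1/40: DF=(209459/200000 − 1/40·(0.996900+0.969900+0.958600))/(1+1/40) = 594/625 ≈ 0.950400
step 5 [2.5y] zero: DF = P = 4611/5000 ≈ 0.922200
step 6 [3y] swap r/2=209/11387: DF=(1 − 209/11387·(0.996900+0.969900+0.958600+0.950400+0.922200))/(1+209/11387) = 1791/2000 ≈ 0.895500
step 7 [3.5y] bond c/2=1/200: DF=(1766641/2000000 − 1/200·(0.996900+0.969900+0.958600+0.950400+0.922200+0.895500))/(1+1/200) = 4253/5000 ≈ 0.850600

1 1/2 9969/10000
2 1 9699/10000
3 3/2 4793/5000
4 2 594/625
5 5/2 4611/5000
6 3 1791/2000
7 7/2 4253/5000
f(1.5y,3y) = ((4793/5000)/(1791/2000) − 1)/(3/2) = 1262/26865 ≈ 4.6976%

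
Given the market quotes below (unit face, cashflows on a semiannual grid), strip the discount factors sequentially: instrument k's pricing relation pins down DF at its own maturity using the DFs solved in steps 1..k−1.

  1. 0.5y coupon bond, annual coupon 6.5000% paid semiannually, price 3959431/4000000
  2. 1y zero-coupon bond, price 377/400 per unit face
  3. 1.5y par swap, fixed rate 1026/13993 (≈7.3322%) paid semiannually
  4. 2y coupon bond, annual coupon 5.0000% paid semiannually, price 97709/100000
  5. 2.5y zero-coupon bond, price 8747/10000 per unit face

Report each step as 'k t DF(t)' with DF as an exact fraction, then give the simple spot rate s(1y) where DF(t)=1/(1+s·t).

1 1/2 9587/10000
2 1 377/400
3 3/2 4487/5000
4 2 177/200
5 5/2 8747/10000
s(1y) = (1/(377/400) − 1)/(1) = 23/377 ≈ 6.1008%

step 1 [0.5y] bond c/2=13/400: DF=(3959431/4000000 − 13/400·(0))/(1+13/400) = 9587/10000 ≈ 0.958700
step 2 [1y] zero: DF = P = 377/400 ≈ 0.942500
step 3 [1.5y] swap r/2=513/13993: DF=(1 − 513/13993·(0.958700+0.942500))/(1+513/13993) = 4487/5000 ≈ 0.897400
step 4 [2y] bond c/2=1/40: DF=(97709/100000 − 1/40·(0.958700+0.942500+0.897400))/(1+1/40) = 177/200 ≈ 0.885000
step 5 [2.5y] zero: DF = P = 8747/10000 ≈ 0.874700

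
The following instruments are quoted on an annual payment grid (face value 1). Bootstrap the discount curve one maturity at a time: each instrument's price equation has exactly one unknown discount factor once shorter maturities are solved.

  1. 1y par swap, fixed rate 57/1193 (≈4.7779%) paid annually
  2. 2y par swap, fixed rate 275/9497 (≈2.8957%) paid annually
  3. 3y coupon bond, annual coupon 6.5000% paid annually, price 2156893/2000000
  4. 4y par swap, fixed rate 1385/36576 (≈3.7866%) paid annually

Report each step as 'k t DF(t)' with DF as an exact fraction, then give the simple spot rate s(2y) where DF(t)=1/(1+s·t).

1 1 1193/1250
2 2 189/200
3 3 8967/10000
4 4 1723/2000
s(2y) = (1/(189/200) − 1)/(2) = 11/378 ≈ 2.9101%

step 1 [1y] swap r/1=57/1193: DF=(1 − 57/1193·(0))/(1+57/1193) = 1193/1250 ≈ 0.954400
step 2 [2y] swap r/1=275/9497: DF=(1 − 275/9497·(0.954400))/(1+275/9497) = 189/200 ≈ 0.945000
step 3 [3y] bond c/1=13/200: DF=(2156893/2000000 − 13/200·(0.954400+0.945000))/(1+13/200) = 8967/10000 ≈ 0.896700
step 4 [4y] swap r/1=1385/36576: DF=(1 − 1385/36576·(0.954400+0.945000+0.896700))/(1+1385/36576) = 1723/2000 ≈ 0.861500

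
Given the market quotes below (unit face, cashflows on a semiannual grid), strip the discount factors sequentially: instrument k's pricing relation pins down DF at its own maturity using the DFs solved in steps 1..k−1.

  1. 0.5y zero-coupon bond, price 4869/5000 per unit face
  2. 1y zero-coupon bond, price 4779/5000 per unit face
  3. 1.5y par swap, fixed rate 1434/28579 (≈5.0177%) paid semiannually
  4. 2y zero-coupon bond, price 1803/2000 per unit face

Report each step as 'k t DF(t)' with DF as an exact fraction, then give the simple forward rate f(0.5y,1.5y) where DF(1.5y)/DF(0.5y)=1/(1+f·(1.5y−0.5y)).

step 1 [0.5y] zero: DF = P = 4869/5000 ≈ 0.973800
step 2 [1y] zero: DF = P = 4779/5000 ≈ 0.955800
step 3 [1.5y] swap r/2=717/28579: DF=(1 − 717/28579·(0.973800+0.955800))/(1+717/28579) = 9283/10000 ≈ 0.928300
step 4 [2y] zero: DF = P = 1803/2000 ≈ 0.901500

1 1/2 4869/5000
2 1 4779/5000
3 3/2 9283/10000
4 2 1803/2000
f(0.5y,1.5y) = ((4869/5000)/(9283/10000) − 1)/(1) = 455/9283 ≈ 4.9014%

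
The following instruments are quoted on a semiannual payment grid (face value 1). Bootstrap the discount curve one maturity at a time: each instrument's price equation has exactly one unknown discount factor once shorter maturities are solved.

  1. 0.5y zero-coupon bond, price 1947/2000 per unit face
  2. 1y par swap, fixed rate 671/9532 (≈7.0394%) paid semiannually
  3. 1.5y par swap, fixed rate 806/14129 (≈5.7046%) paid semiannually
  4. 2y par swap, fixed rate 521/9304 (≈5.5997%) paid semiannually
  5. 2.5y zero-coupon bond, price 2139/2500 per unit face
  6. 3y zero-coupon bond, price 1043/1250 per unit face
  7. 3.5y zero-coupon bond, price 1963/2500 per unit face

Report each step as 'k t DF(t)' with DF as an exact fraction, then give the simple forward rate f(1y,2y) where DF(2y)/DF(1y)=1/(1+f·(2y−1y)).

step 1 [0.5y] zero: DF = P = 1947/2000 ≈ 0.973500
step 2 [1y] swap r/2=671/19064: DF=(1 − 671/19064·(0.973500))/(1+671/19064) = 9329/10000 ≈ 0.932900
step 3 [1.5y] swap r/2=403/14129: DF=(1 − 403/14129·(0.973500+0.932900))/(1+403/14129) = 4597/5000 ≈ 0.919400
step 4 [2y] swap r/2=521/18608: DF=(1 − 521/18608·(0.973500+0.932900+0.919400))/(1+521/18608) = 4479/5000 ≈ 0.895800
step 5 [2.5y] zero: DF = P = 2139/2500 ≈ 0.855600
step 6 [3y] zero: DF = P = 1043/1250 ≈ 0.834400
step 7 [3.5y] zero: DF = P = 1963/2500 ≈ 0.785200

1 1/2 1947/2000
2 1 9329/10000
3 3/2 4597/5000
4 2 4479/5000
5 5/2 2139/2500
6 3 1043/1250
7 7/2 1963/2500
f(1y,2y) = ((9329/10000)/(4479/5000) − 1)/(1) = 371/8958 ≈ 4.1415%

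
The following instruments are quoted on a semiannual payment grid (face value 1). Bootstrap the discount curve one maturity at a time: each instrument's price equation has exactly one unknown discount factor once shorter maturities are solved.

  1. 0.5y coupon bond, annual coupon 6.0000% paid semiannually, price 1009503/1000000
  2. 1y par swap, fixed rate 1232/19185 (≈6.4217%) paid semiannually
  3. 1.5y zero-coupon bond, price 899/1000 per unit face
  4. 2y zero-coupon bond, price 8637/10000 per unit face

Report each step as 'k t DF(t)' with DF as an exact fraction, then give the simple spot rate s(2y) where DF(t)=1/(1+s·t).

1 1/2 9801/10000
2 1 1173/1250
3 3/2 899/1000
4 2 8637/10000
s(2y) = (1/(8637/10000) − 1)/(2) = 1363/17274 ≈ 7.8905%

step 1 [0.5y] bond c/2=3/100: DF=(1009503/1000000 − 3/100·(0))/(1+3/100) = 9801/10000 ≈ 0.980100
step 2 [1y] swap r/2=616/19185: DF=(1 − 616/19185·(0.980100))/(1+616/19185) = 1173/1250 ≈ 0.938400
step 3 [1.5y] zero: DF = P = 899/1000 ≈ 0.899000
step 4 [2y] zero: DF = P = 8637/10000 ≈ 0.863700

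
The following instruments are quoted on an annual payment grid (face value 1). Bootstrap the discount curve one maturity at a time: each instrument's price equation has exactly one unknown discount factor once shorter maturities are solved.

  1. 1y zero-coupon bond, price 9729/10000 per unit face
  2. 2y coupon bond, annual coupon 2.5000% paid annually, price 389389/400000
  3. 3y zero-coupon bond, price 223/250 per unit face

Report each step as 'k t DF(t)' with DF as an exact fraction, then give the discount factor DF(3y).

step 1 [1y] zero: DF = P = 9729/10000 ≈ 0.972900
step 2 [2y] bond c/1=1/40: DF=(389389/400000 − 1/40·(0.972900))/(1+1/40) = 463/500 ≈ 0.926000
step 3 [3y] zero: DF = P = 223/250 ≈ 0.892000

1 1 9729/10000
2 2 463/500
3 3 223/250
DF(3y) = 223/250 ≈ 0.892000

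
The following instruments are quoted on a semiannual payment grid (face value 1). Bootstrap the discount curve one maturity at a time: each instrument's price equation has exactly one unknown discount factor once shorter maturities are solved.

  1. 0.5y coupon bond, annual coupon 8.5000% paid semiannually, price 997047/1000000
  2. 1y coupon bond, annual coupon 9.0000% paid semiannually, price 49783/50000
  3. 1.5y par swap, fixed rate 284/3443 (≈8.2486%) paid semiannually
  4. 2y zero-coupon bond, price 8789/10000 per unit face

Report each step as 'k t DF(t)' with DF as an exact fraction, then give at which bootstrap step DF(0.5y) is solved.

step 1 [0.5y] bond c/2=17/400: DF=(997047/1000000 − 17/400·(0))/(1+17/400) = 2391/2500 ≈ 0.956400
step 2 [1y] bond c/2=9/200: DF=(49783/50000 − 9/200·(0.956400))/(1+9/200) = 2279/2500 ≈ 0.911600
step 3 [1.5y] swap r/2=142/3443: DF=(1 − 142/3443·(0.956400+0.911600))/(1+142/3443) = 554/625 ≈ 0.886400
step 4 [2y] zero: DF = P = 8789/10000 ≈ 0.878900

1 1/2 2391/2500
2 1 2279/2500
3 3/2 554/625
4 2 8789/10000
DF(0.5y) is solved at step 1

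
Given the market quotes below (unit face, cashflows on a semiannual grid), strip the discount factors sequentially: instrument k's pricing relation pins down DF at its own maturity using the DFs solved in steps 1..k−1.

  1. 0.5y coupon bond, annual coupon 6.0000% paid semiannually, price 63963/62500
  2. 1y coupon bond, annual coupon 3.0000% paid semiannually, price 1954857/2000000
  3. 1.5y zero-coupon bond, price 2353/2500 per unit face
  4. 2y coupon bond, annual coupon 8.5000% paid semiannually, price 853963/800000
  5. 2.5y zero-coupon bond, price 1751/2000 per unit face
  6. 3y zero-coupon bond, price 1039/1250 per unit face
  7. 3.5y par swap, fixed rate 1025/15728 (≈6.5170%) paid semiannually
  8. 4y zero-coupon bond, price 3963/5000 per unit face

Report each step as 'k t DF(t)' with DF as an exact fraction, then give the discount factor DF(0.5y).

1 1/2 621/625
2 1 9483/10000
3 3/2 2353/2500
4 2 1133/1250
5 5/2 1751/2000
6 3 1039/1250
7 7/2 159/200
8 4 3963/5000
DF(0.5y) = 621/625 ≈ 0.993600

step 1 [0.5y] bond c/2=3/100: DF=(63963/62500 − 3/100·(0))/(1+3/100) = 621/625 ≈ 0.993600
step 2 [1y] bond c/2=3/200: DF=(1954857/2000000 − 3/200·(0.993600))/(1+3/200) = 9483/10000 ≈ 0.948300
step 3 [1.5y] zero: DF = P = 2353/2500 ≈ 0.941200
step 4 [2y] bond c/2=17/400: DF=(853963/800000 − 17/400·(0.993600+0.948300+0.941200))/(1+17/400) = 1133/1250 ≈ 0.906400
step 5 [2.5y] zero: DF = P = 1751/2000 ≈ 0.875500
step 6 [3y] zero: DF = P = 1039/1250 ≈ 0.831200
step 7 [3.5y] swap r/2=1025/31456: DF=(1 − 1025/31456·(0.993600+0.948300+0.941200+0.906400+0.875500+0.831200))/(1+1025/31456) = 159/200 ≈ 0.795000
step 8 [4y] zero: DF = P = 3963/5000 ≈ 0.792600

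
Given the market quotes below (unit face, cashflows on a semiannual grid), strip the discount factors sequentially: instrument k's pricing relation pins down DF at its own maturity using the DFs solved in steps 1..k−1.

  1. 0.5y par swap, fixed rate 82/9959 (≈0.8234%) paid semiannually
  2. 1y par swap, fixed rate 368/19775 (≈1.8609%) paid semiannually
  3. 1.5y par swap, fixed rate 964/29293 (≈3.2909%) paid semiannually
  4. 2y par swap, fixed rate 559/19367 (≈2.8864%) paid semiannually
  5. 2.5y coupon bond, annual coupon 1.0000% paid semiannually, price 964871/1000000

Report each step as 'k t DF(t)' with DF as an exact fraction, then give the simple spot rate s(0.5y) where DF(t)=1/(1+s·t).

step 1 [0.5y] swap r/2=41/9959: DF=(1 − 41/9959·(0))/(1+41/9959) = 9959/10000 ≈ 0.995900
step 2 [1y] swap r/2=184/19775: DF=(1 − 184/19775·(0.995900))/(1+184/19775) = 1227/1250 ≈ 0.981600
step 3 [1.5y] swap r/2=482/29293: DF=(1 − 482/29293·(0.995900+0.981600))/(1+482/29293) = 4759/5000 ≈ 0.951800
step 4 [2y] swap r/2=559/38734: DF=(1 − 559/38734·(0.995900+0.981600+0.951800))/(1+559/38734) = 9441/10000 ≈ 0.944100
step 5 [2.5y] bond c/2=1/200: DF=(964871/1000000 − 1/200·(0.995900+0.981600+0.951800+0.944100))/(1+1/200) = 588/625 ≈ 0.940800

1 1/2 9959/10000
2 1 1227/1250
3 3/2 4759/5000
4 2 9441/10000
5 5/2 588/625
s(0.5y) = (1/(9959/10000) − 1)/(1/2) = 82/9959 ≈ 0.8234%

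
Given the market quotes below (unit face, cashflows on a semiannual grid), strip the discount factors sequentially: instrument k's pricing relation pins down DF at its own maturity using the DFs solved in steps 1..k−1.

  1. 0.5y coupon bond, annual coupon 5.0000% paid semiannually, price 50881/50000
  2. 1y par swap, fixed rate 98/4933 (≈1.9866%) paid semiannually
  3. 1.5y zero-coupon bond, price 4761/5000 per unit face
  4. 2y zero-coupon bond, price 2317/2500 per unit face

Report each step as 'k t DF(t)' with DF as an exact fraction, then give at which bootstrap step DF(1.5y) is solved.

step 1 [0.5y] bond c/2=1/40: DF=(50881/50000 − 1/40·(0))/(1+1/40) = 1241/1250 ≈ 0.992800
step 2 [1y] swap r/2=49/4933: DF=(1 − 49/4933·(0.992800))/(1+49/4933) = 2451/2500 ≈ 0.980400
step 3 [1.5y] zero: DF = P = 4761/5000 ≈ 0.952200
step 4 [2y] zero: DF = P = 2317/2500 ≈ 0.926800

1 1/2 1241/1250
2 1 2451/2500
3 3/2 4761/5000
4 2 2317/2500
DF(1.5y) is solved at step 3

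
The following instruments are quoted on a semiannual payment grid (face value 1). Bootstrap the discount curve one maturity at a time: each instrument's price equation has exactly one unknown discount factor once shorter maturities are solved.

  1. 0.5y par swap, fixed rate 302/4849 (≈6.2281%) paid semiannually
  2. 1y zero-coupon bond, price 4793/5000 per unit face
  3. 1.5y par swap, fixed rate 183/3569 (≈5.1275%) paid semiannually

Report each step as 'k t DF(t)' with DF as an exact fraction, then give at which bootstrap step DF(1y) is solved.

step 1 [0.5y] swap r/2=151/4849: DF=(1 − 151/4849·(0))/(1+151/4849) = 4849/5000 ≈ 0.969800
step 2 [1y] zero: DF = P = 4793/5000 ≈ 0.958600
step 3 [1.5y] swap r/2=183/7138: DF=(1 − 183/7138·(0.969800+0.958600))/(1+183/7138) = 2317/2500 ≈ 0.926800

1 1/2 4849/5000
2 1 4793/5000
3 3/2 2317/2500
DF(1y) is solved at step 2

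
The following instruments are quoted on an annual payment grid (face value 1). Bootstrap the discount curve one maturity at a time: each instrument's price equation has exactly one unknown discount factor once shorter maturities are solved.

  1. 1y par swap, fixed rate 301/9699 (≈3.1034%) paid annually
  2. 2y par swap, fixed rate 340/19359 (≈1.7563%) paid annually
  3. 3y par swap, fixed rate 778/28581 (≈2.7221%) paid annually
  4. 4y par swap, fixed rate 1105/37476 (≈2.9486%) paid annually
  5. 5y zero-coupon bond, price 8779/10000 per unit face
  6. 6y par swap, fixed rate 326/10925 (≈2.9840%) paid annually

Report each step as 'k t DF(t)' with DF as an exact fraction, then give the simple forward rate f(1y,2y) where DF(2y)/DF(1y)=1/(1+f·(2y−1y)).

1 1 9699/10000
2 2 483/500
3 3 4611/5000
4 4 1779/2000
5 5 8779/10000
6 6 837/1000
f(1y,2y) = ((9699/10000)/(483/500) − 1)/(1) = 13/3220 ≈ 0.4037%

step 1 [1y] swap r/1=301/9699: DF=(1 − 301/9699·(0))/(1+301/9699) = 9699/10000 ≈ 0.969900
step 2 [2y] swap r/1=340/19359: DF=(1 − 340/19359·(0.969900))/(1+340/19359) = 483/500 ≈ 0.966000
step 3 [3y] swap r/1=778/28581: DF=(1 − 778/28581·(0.969900+0.966000))/(1+778/28581) = 4611/5000 ≈ 0.922200
step 4 [4y] swap r/1=1105/37476: DF=(1 − 1105/37476·(0.969900+0.966000+0.922200))/(1+1105/37476) = 1779/2000 ≈ 0.889500
step 5 [5y] zero: DF = P = 8779/10000 ≈ 0.877900
step 6 [6y] swap r/1=326/10925: DF=(1 − 326/10925·(0.969900+0.966000+0.922200+0.889500+0.877900))/(1+326/10925) = 837/1000 ≈ 0.837000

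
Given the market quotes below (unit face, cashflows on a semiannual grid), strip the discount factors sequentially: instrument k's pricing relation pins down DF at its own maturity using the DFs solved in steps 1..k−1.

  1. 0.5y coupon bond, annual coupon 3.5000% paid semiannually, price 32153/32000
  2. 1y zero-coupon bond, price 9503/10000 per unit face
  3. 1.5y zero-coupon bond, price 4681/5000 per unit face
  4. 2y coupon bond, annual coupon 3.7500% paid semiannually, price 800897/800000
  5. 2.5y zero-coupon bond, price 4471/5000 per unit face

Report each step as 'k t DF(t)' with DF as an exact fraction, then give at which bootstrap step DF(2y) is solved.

1 1/2 79/80
2 1 9503/10000
3 3/2 4681/5000
4 2 4649/5000
5 5/2 4471/5000
DF(2y) is solved at step 4

step 1 [0.5y] bond c/2=7/400: DF=(32153/32000 − 7/400·(0))/(1+7/400) = 79/80 ≈ 0.987500
step 2 [1y] zero: DF = P = 9503/10000 ≈ 0.950300
step 3 [1.5y] zero: DF = P = 4681/5000 ≈ 0.936200
step 4 [2y] bond c/2=3/160: DF=(800897/800000 − 3/160·(0.987500+0.950300+0.936200))/(1+3/160) = 4649/5000 ≈ 0.929800
step 5 [2.5y] zero: DF = P = 4471/5000 ≈ 0.894200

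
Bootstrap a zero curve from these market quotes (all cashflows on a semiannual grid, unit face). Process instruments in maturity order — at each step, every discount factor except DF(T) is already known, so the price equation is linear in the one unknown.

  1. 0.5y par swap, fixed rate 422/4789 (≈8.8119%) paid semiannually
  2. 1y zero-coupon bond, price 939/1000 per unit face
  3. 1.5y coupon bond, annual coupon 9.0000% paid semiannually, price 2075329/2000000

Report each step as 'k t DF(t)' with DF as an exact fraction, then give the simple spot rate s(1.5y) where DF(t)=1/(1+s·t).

1 1/2 4789/5000
2 1 939/1000
3 3/2 9113/10000
s(1.5y) = (1/(9113/10000) − 1)/(3/2) = 1774/27339 ≈ 6.4889%

step 1 [0.5y] swap r/2=211/4789: DF=(1 − 211/4789·(0))/(1+211/4789) = 4789/5000 ≈ 0.957800
step 2 [1y] zero: DF = P = 939/1000 ≈ 0.939000
step 3 [1.5y] bond c/2=9/200: DF=(2075329/2000000 − 9/200·(0.957800+0.939000))/(1+9/200) = 9113/10000 ≈ 0.911300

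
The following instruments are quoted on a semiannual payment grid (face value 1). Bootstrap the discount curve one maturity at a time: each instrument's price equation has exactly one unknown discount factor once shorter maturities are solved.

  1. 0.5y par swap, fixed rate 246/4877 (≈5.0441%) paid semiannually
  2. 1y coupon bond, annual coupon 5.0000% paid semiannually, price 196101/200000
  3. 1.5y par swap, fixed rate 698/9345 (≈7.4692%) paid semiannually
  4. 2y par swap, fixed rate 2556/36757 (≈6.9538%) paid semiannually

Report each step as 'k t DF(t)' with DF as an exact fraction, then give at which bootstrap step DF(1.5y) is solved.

step 1 [0.5y] swap r/2=123/4877: DF=(1 − 123/4877·(0))/(1+123/4877) = 4877/5000 ≈ 0.975400
step 2 [1y] bond c/2=1/40: DF=(196101/200000 − 1/40·(0.975400))/(1+1/40) = 583/625 ≈ 0.932800
step 3 [1.5y] swap r/2=349/9345: DF=(1 − 349/9345·(0.975400+0.932800))/(1+349/9345) = 8953/10000 ≈ 0.895300
step 4 [2y] swap r/2=1278/36757: DF=(1 − 1278/36757·(0.975400+0.932800+0.895300))/(1+1278/36757) = 4361/5000 ≈ 0.872200

1 1/2 4877/5000
2 1 583/625
3 3/2 8953/10000
4 2 4361/5000
DF(1.5y) is solved at step 3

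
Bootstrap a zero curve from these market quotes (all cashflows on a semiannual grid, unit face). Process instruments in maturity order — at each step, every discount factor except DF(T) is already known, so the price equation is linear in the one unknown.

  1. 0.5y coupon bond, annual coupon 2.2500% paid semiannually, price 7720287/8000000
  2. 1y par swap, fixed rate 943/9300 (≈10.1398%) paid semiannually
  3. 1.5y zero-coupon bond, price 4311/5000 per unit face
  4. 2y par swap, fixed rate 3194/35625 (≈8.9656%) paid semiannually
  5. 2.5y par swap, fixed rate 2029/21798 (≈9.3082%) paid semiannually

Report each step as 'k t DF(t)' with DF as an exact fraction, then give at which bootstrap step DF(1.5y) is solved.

1 1/2 9543/10000
2 1 9057/10000
3 3/2 4311/5000
4 2 8403/10000
5 5/2 7971/10000
DF(1.5y) is solved at step 3

step 1 [0.5y] bond c/2=9/800: DF=(7720287/8000000 − 9/800·(0))/(1+9/800) = 9543/10000 ≈ 0.954300
step 2 [1y] swap r/2=943/18600: DF=(1 − 943/18600·(0.954300))/(1+943/18600) = 9057/10000 ≈ 0.905700
step 3 [1.5y] zero: DF = P = 4311/5000 ≈ 0.862200
step 4 [2y] swap r/2=1597/35625: DF=(1 − 1597/35625·(0.954300+0.905700+0.862200))/(1+1597/35625) = 8403/10000 ≈ 0.840300
step 5 [2.5y] swap r/2=2029/43596: DF=(1 − 2029/43596·(0.954300+0.905700+0.862200+0.840300))/(1+2029/43596) = 7971/10000 ≈ 0.797100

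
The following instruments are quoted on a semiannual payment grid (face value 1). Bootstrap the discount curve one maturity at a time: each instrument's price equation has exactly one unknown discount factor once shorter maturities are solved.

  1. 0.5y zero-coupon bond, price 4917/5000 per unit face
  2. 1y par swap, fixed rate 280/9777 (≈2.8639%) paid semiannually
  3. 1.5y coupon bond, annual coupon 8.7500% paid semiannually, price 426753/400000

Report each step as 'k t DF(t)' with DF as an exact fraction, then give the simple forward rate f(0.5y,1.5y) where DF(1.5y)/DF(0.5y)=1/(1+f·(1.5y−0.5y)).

step 1 [0.5y] zero: DF = P = 4917/5000 ≈ 0.983400
step 2 [1y] swap r/2=140/9777: DF=(1 − 140/9777·(0.983400))/(1+140/9777) = 243/250 ≈ 0.972000
step 3 [1.5y] bond c/2=7/160: DF=(426753/400000 − 7/160·(0.983400+0.972000))/(1+7/160) = 4701/5000 ≈ 0.940200

1 1/2 4917/5000
2 1 243/250
3 3/2 4701/5000
f(0.5y,1.5y) = ((4917/5000)/(4701/5000) − 1)/(1) = 72/1567 ≈ 4.5948%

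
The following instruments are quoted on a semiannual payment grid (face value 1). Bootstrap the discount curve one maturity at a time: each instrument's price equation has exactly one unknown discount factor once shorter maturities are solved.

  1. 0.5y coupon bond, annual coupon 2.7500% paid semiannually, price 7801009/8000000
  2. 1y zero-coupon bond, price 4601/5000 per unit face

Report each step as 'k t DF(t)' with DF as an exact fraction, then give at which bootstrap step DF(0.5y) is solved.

1 1/2 9619/10000
2 1 4601/5000
DF(0.5y) is solved at step 1

step 1 [0.5y] bond c/2=11/800: DF=(7801009/8000000 − 11/800·(0))/(1+11/800) = 9619/10000 ≈ 0.961900
step 2 [1y] zero: DF = P = 4601/5000 ≈ 0.920200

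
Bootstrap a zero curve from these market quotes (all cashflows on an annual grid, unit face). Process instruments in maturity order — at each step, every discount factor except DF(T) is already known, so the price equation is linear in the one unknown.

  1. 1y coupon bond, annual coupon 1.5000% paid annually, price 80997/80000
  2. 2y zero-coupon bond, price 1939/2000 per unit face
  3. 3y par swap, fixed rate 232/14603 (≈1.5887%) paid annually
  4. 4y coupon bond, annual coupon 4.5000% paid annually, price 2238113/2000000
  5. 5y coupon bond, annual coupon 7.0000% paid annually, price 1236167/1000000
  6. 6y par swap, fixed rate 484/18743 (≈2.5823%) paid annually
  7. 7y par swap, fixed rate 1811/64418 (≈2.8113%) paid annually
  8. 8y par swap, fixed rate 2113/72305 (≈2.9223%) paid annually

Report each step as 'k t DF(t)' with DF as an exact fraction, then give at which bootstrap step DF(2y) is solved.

step 1 [1y] bond c/1=3/200: DF=(80997/80000 − 3/200·(0))/(1+3/200) = 399/400 ≈ 0.997500
step 2 [2y] zero: DF = P = 1939/2000 ≈ 0.969500
step 3 [3y] swap r/1=232/14603: DF=(1 − 232/14603·(0.997500+0.969500))/(1+232/14603) = 596/625 ≈ 0.953600
step 4 [4y] bond c/1=9/200: DF=(2238113/2000000 − 9/200·(0.997500+0.969500+0.953600))/(1+9/200) = 9451/10000 ≈ 0.945100
step 5 [5y] bond c/1=7/100: DF=(1236167/1000000 − 7/100·(0.997500+0.969500+0.953600+0.945100))/(1+7/100) = 564/625 ≈ 0.902400
step 6 [6y] swap r/1=484/18743: DF=(1 − 484/18743·(0.997500+0.969500+0.953600+0.945100+0.902400))/(1+484/18743) = 2137/2500 ≈ 0.854800
step 7 [7y] swap r/1=1811/64418: DF=(1 − 1811/64418·(0.997500+0.969500+0.953600+0.945100+0.902400+0.854800))/(1+1811/64418) = 8189/10000 ≈ 0.818900
step 8 [8y] swap r/1=2113/72305: DF=(1 − 2113/72305·(0.997500+0.969500+0.953600+0.945100+0.902400+0.854800+0.818900))/(1+2113/72305) = 7887/10000 ≈ 0.788700

1 1 399/400
2 2 1939/2000
3 3 596/625
4 4 9451/10000
5 5 564/625
6 6 2137/2500
7 7 8189/10000
8 8 7887/10000
DF(2y) is solved at step 2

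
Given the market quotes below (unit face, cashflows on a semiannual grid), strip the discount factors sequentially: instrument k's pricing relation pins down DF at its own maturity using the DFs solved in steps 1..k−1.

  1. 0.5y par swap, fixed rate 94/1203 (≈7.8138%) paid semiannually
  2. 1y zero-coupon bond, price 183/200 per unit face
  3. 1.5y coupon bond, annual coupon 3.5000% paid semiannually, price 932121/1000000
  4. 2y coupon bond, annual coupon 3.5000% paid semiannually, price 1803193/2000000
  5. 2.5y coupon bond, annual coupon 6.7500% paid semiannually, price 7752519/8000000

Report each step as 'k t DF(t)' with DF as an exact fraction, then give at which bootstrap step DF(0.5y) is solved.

step 1 [0.5y] swap r/2=47/1203: DF=(1 − 47/1203·(0))/(1+47/1203) = 1203/1250 ≈ 0.962400
step 2 [1y] zero: DF = P = 183/200 ≈ 0.915000
step 3 [1.5y] bond c/2=7/400: DF=(932121/1000000 − 7/400·(0.962400+0.915000))/(1+7/400) = 4419/5000 ≈ 0.883800
step 4 [2y] bond c/2=7/400: DF=(1803193/2000000 − 7/400·(0.962400+0.915000+0.883800))/(1+7/400) = 4193/5000 ≈ 0.838600
step 5 [2.5y] bond c/2=27/800: DF=(7752519/8000000 − 27/800·(0.962400+0.915000+0.883800+0.838600))/(1+27/800) = 8199/10000 ≈ 0.819900

1 1/2 1203/1250
2 1 183/200
3 3/2 4419/5000
4 2 4193/5000
5 5/2 8199/10000
DF(0.5y) is solved at step 1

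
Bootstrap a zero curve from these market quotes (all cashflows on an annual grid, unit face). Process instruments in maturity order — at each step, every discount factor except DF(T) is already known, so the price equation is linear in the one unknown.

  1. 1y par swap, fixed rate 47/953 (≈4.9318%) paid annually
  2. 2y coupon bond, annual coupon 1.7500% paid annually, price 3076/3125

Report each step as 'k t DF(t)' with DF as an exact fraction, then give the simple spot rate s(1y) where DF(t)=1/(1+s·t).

1 1 953/1000
2 2 951/1000
s(1y) = (1/(953/1000) − 1)/(1) = 47/953 ≈ 4.9318%

step 1 [1y] swap r/1=47/953: DF=(1 − 47/953·(0))/(1+47/953) = 953/1000 ≈ 0.953000
step 2 [2y] bond c/1=7/400: DF=(3076/3125 − 7/400·(0.953000))/(1+7/400) = 951/1000 ≈ 0.951000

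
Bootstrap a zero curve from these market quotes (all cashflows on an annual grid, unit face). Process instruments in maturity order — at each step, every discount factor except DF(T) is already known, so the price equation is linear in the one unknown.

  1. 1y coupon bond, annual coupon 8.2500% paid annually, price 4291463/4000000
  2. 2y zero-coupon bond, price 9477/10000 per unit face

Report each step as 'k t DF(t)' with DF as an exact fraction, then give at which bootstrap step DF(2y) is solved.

step 1 [1y] bond c/1=33/400: DF=(4291463/4000000 − 33/400·(0))/(1+33/400) = 9911/10000 ≈ 0.991100
step 2 [2y] zero: DF = P = 9477/10000 ≈ 0.947700

1 1 9911/10000
2 2 9477/10000
DF(2y) is solved at step 2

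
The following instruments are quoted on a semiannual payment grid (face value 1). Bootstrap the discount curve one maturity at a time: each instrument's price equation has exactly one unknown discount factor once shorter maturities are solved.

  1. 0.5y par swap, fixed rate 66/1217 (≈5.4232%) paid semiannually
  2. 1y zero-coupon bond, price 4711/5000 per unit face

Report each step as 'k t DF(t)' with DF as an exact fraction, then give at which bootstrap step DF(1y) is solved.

1 1/2 1217/1250
2 1 4711/5000
DF(1y) is solved at step 2

step 1 [0.5y] swap r/2=33/1217: DF=(1 − 33/1217·(0))/(1+33/1217) = 1217/1250 ≈ 0.973600
step 2 [1y] zero: DF = P = 4711/5000 ≈ 0.942200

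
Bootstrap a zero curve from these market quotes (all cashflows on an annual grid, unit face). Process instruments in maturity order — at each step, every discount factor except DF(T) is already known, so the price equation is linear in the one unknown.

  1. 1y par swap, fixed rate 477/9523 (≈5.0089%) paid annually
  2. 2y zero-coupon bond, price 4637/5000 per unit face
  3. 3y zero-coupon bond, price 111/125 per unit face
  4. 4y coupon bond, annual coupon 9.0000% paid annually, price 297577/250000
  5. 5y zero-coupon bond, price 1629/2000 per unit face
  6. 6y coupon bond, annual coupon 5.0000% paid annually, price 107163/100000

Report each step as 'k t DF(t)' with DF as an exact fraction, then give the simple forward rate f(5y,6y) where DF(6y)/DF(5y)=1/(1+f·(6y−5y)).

step 1 [1y] swap r/1=477/9523: DF=(1 − 477/9523·(0))/(1+477/9523) = 9523/10000 ≈ 0.952300
step 2 [2y] zero: DF = P = 4637/5000 ≈ 0.927400
step 3 [3y] zero: DF = P = 111/125 ≈ 0.888000
step 4 [4y] bond c/1=9/100: DF=(297577/250000 − 9/100·(0.952300+0.927400+0.888000))/(1+9/100) = 1727/2000 ≈ 0.863500
step 5 [5y] zero: DF = P = 1629/2000 ≈ 0.814500
step 6 [6y] bond c/1=1/20: DF=(107163/100000 − 1/20·(0.952300+0.927400+0.888000+0.863500+0.814500))/(1+1/20) = 8089/10000 ≈ 0.808900

1 1 9523/10000
2 2 4637/5000
3 3 111/125
4 4 1727/2000
5 5 1629/2000
6 6 8089/10000
f(5y,6y) = ((1629/2000)/(8089/10000) − 1)/(1) = 56/8089 ≈ 0.6923%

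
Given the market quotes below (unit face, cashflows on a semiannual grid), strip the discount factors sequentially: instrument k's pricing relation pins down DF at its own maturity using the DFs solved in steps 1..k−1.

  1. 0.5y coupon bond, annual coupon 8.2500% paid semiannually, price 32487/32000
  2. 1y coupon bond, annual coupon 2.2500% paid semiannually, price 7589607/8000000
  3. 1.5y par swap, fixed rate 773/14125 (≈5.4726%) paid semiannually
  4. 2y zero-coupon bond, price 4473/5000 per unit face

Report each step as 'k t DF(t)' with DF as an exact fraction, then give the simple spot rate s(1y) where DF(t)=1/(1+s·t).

step 1 [0.5y] bond c/2=33/800: DF=(32487/32000 − 33/800·(0))/(1+33/800) = 39/40 ≈ 0.975000
step 2 [1y] bond c/2=9/800: DF=(7589607/8000000 − 9/800·(0.975000))/(1+9/800) = 9273/10000 ≈ 0.927300
step 3 [1.5y] swap r/2=773/28250: DF=(1 − 773/28250·(0.975000+0.927300))/(1+773/28250) = 9227/10000 ≈ 0.922700
step 4 [2y] zero: DF = P = 4473/5000 ≈ 0.894600

1 1/2 39/40
2 1 9273/10000
3 3/2 9227/10000
4 2 4473/5000
s(1y) = (1/(9273/10000) − 1)/(1) = 727/9273 ≈ 7.8400%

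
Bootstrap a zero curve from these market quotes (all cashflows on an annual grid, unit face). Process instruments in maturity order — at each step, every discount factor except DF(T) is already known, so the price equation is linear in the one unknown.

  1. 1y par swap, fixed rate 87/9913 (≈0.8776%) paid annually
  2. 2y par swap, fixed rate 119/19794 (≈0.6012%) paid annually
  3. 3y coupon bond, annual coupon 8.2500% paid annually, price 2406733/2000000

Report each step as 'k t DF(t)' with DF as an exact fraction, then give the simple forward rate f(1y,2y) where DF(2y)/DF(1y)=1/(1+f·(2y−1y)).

step 1 [1y] swap r/1=87/9913: DF=(1 − 87/9913·(0))/(1+87/9913) = 9913/10000 ≈ 0.991300
step 2 [2y] swap r/1=119/19794: DF=(1 − 119/19794·(0.991300))/(1+119/19794) = 9881/10000 ≈ 0.988100
step 3 [3y] bond c/1=33/400: DF=(2406733/2000000 − 33/400·(0.991300+0.988100))/(1+33/400) = 1201/1250 ≈ 0.960800

1 1 9913/10000
2 2 9881/10000
3 3 1201/1250
f(1y,2y) = ((9913/10000)/(9881/10000) − 1)/(1) = 32/9881 ≈ 0.3239%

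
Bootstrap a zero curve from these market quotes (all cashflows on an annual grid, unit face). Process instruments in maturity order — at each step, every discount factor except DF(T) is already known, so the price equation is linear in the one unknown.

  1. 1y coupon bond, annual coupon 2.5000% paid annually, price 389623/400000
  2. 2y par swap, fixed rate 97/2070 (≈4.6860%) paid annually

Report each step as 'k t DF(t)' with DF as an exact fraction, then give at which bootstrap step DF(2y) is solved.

step 1 [1y] bond c/1=1/40: DF=(389623/400000 − 1/40·(0))/(1+1/40) = 9503/10000 ≈ 0.950300
step 2 [2y] swap r/1=97/2070: DF=(1 − 97/2070·(0.950300))/(1+97/2070) = 9127/10000 ≈ 0.912700

1 1 9503/10000
2 2 9127/10000
DF(2y) is solved at step 2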